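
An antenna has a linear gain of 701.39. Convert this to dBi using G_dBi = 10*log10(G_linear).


G_dBi = 10 * log10(701.39) = 28.46 dBi

28.46 dBi


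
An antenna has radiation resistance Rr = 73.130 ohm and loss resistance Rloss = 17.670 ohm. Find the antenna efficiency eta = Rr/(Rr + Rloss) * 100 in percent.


eta = 73.130 / (73.130 + 17.670) * 100 = 80.54%

80.54%


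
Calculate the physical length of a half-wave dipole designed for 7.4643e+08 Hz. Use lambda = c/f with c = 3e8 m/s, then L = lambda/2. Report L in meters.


lambda = c / f = 3.0000e+08 / 7.4643e+08 = 0.4019131 m
L = lambda / 2 = 0.4019131 / 2 = 0.2010 m

0.2010 m


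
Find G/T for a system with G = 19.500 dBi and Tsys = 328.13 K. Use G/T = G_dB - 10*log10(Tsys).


G/T = 19.500 - 10*log10(328.13) = 19.500 - 25.16046 = -5.660 dB/K

-5.660 dB/K


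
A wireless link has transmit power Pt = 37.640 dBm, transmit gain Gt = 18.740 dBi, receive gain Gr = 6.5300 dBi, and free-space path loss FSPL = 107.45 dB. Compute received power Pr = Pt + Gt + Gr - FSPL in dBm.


Pr = 37.640 + 18.740 + 6.5300 - 107.45 = -44.54 dBm

-44.54 dBm


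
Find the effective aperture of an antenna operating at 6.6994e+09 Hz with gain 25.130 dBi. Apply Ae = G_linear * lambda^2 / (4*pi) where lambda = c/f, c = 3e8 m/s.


lambda = c / f = 3.0000e+08 / 6.6994e+09 = 0.04478013 m
G_linear = 10^(25.130/10) = 325.8367
Ae = G_linear * lambda^2 / (4*pi) = 325.8367 * 0.04478013^2 / (4*pi) = 0.05199 m^2

0.05199 m^2


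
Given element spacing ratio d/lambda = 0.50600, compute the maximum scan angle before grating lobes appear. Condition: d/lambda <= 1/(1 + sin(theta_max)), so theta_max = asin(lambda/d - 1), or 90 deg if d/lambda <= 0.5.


lambda/d - 1 = 1/0.50600 - 1 = 0.9762846
theta_max = asin(0.9762846) = 77.50 deg

77.50 deg


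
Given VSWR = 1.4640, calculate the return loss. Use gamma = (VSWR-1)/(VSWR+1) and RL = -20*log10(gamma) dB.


gamma = (1.4640 - 1) / (1.4640 + 1) = 0.1883117
RL = -20 * log10(0.1883117) = 14.50 dB

14.50 dB


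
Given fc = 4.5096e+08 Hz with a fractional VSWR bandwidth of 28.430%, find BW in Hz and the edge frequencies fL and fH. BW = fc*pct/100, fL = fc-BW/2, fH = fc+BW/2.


BW = 4.5096e+08 * 28.430/100 = 1.282079e+08 Hz
fL = 4.5096e+08 - 1.282079e+08/2 = 3.869e+08 Hz
fH = 4.5096e+08 + 1.282079e+08/2 = 5.151e+08 Hz

BW=1.282e+08 Hz, fL=3.869e+08 Hz, fH=5.151e+08 Hz


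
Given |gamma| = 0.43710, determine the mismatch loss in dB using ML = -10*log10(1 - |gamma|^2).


ML = -10 * log10(1 - 0.43710^2) = -10 * log10(0.80894359) = 0.9208 dB

0.9208 dB


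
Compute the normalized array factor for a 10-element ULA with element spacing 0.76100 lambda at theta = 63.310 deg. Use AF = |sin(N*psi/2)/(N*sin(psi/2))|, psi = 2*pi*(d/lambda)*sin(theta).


psi = 2*pi*0.76100*sin(63.310 deg) = 4.272034 rad
AF = |sin(10*4.272034/2) / (10*sin(4.272034/2))| = 0.06986

0.06986


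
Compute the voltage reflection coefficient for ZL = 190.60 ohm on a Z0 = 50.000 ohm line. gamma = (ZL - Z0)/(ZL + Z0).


gamma = (190.60 - 50.000) / (190.60 + 50.000) = 0.5844

0.5844


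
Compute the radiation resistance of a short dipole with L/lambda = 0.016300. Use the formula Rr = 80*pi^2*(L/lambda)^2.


Rr = 80 * pi^2 * (0.016300)^2 = 80 * 9.869604 * 2.656900e-04 = 0.2098 ohm

0.2098 ohm


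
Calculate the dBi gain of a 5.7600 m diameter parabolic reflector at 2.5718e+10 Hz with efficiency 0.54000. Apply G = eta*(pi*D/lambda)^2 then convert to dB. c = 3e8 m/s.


lambda = c / f = 3.0000e+08 / 2.5718e+10 = 0.01166498 m
G_linear = 0.54000 * (pi * 5.7600 / 0.01166498)^2 = 1.299483e+06
G_dBi = 10 * log10(1.299483e+06) = 61.14 dBi

61.14 dBi


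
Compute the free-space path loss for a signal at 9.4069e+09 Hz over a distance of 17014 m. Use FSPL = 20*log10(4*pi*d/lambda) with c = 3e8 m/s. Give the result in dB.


lambda = c / f = 3.0000e+08 / 9.4069e+09 = 0.03189148 m
FSPL = 20 * log10(4*pi*17014/0.03189148) = 136.5 dB

136.5 dB


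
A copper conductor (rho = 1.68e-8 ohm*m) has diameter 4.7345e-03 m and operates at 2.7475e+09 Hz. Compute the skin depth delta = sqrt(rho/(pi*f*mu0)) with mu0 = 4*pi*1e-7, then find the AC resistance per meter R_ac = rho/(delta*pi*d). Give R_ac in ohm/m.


delta = sqrt(1.68e-8 / (pi * 2.7475e+09 * 4*pi*1e-7)) = 1.244532e-06 m
R_ac = 1.68e-8 / (1.244532e-06 * pi * 4.7345e-03) = 0.9076 ohm/m

0.9076 ohm/m


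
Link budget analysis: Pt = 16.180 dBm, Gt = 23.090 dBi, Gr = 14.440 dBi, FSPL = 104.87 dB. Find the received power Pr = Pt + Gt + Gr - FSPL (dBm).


Pr = 16.180 + 23.090 + 14.440 - 104.87 = -51.16 dBm

-51.16 dBm


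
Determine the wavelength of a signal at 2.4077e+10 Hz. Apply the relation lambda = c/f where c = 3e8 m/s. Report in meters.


lambda = c / f = 3.0000e+08 / 2.4077e+10 = 0.01246 m

0.01246 m


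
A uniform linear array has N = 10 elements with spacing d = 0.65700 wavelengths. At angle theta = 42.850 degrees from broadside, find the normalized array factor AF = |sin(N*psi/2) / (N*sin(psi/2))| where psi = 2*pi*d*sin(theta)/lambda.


psi = 2*pi*0.65700*sin(42.850 deg) = 2.807412 rad
AF = |sin(10*2.807412/2) / (10*sin(2.807412/2))| = 0.1009

0.1009


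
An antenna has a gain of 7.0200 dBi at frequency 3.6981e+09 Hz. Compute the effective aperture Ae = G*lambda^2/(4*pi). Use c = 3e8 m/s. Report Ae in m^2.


lambda = c / f = 3.0000e+08 / 3.6981e+09 = 0.08112274 m
G_linear = 10^(7.0200/10) = 5.035006
Ae = G_linear * lambda^2 / (4*pi) = 5.035006 * 0.08112274^2 / (4*pi) = 2.637e-03 m^2

2.637e-03 m^2


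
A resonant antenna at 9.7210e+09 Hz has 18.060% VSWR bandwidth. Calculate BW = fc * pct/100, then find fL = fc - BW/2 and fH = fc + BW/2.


BW = 9.7210e+09 * 18.060/100 = 1.755613e+09 Hz
fL = 9.7210e+09 - 1.755613e+09/2 = 8.843e+09 Hz
fH = 9.7210e+09 + 1.755613e+09/2 = 1.060e+10 Hz

BW=1.756e+09 Hz, fL=8.843e+09 Hz, fH=1.060e+10 Hz


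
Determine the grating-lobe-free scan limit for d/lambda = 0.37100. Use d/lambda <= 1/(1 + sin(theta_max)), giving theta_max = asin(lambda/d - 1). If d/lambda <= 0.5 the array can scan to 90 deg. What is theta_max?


lambda/d - 1 = 1/0.37100 - 1 = 1.695418 >= 1
d/lambda <= 0.5, so the array can scan to endfire without grating lobes: theta_max = 90 deg

90 deg


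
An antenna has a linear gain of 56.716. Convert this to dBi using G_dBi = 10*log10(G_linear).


G_dBi = 10 * log10(56.716) = 17.54 dBi

17.54 dBi


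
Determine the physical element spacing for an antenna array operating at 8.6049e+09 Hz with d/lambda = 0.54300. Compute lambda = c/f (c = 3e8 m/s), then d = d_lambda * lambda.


lambda = c / f = 3.0000e+08 / 8.6049e+09 = 0.03486386 m
d = 0.54300 * 0.03486386 = 0.01893 m

0.01893 m


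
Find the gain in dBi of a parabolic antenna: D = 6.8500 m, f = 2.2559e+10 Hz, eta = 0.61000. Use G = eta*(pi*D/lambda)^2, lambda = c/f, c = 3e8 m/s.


lambda = c / f = 3.0000e+08 / 2.2559e+10 = 0.01329846 m
G_linear = 0.61000 * (pi * 6.8500 / 0.01329846)^2 = 1.597379e+06
G_dBi = 10 * log10(1.597379e+06) = 62.03 dBi

62.03 dBi


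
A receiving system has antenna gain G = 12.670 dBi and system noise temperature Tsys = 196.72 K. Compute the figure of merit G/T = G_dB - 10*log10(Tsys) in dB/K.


G/T = 12.670 - 10*log10(196.72) = 12.670 - 22.93849 = -10.27 dB/K

-10.27 dB/K


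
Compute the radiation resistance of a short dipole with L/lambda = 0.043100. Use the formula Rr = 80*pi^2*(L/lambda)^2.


Rr = 80 * pi^2 * (0.043100)^2 = 80 * 9.869604 * 1.857610e-03 = 1.467 ohm

1.467 ohm


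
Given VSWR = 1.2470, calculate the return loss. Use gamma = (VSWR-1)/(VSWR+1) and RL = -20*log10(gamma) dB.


gamma = (1.2470 - 1) / (1.2470 + 1) = 0.1099243
RL = -20 * log10(0.1099243) = 19.18 dB

19.18 dB


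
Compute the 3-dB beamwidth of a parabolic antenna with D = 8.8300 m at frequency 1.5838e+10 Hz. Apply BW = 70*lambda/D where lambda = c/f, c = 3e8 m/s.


lambda = c / f = 3.0000e+08 / 1.5838e+10 = 0.01894179 m
BW = 70 * 0.01894179 / 8.8300 = 0.1502 deg

0.1502 deg


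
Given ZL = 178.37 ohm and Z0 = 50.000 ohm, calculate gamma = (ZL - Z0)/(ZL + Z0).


gamma = (178.37 - 50.000) / (178.37 + 50.000) = 0.5621

0.5621


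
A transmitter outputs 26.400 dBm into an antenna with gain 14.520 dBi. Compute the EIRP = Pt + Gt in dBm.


EIRP = Pt + Gt = 26.400 + 14.520 = 40.92 dBm

40.92 dBm


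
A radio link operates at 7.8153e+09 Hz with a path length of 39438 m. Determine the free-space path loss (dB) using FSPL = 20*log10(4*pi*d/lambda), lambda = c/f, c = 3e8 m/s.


lambda = c / f = 3.0000e+08 / 7.8153e+09 = 0.03838624 m
FSPL = 20 * log10(4*pi*39438/0.03838624) = 142.2 dB

142.2 dB


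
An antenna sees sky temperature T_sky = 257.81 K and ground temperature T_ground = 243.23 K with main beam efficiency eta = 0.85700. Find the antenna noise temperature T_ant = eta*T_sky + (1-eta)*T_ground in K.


T_ant = 0.85700 * 257.81 + (1 - 0.85700) * 243.23 = 255.7 K

255.7 K


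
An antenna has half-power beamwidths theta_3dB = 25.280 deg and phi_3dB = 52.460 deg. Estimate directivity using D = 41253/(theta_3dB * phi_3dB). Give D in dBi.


D_linear = 41253 / (25.280 * 52.460) = 31.10643
D_dBi = 10 * log10(31.10643) = 14.93 dBi

14.93 dBi


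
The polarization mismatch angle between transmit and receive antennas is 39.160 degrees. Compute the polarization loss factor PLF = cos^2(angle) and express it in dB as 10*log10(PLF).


PLF_linear = cos^2(39.160 deg) = 0.6012227
PLF_dB = 10 * log10(0.6012227) = -2.210 dB

-2.210 dB


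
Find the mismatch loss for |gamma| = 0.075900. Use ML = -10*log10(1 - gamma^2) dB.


ML = -10 * log10(1 - 0.075900^2) = -10 * log10(0.99423919) = 0.02509 dB

0.02509 dB


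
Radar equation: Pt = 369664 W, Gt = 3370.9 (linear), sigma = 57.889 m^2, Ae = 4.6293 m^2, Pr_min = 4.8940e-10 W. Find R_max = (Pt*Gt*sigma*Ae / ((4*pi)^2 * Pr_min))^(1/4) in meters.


R^4 = 369664*3370.9*57.889*4.6293 / ((4*pi)^2 * 4.8940e-10) = 4.320965e+18
R_max = 4.320965e+18^0.25 = 45593 m

45593 m


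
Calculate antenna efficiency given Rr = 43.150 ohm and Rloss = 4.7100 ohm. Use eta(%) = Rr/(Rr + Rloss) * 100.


eta = 43.150 / (43.150 + 4.7100) * 100 = 90.16%

90.16%


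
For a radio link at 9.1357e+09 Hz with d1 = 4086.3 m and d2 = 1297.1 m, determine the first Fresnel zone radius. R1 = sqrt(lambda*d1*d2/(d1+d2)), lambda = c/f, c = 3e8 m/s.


lambda = c / f = 3.0000e+08 / 9.1357e+09 = 0.03283821 m
R1 = sqrt(0.03283821 * 4086.3 * 1297.1 / (4086.3 + 1297.1)) = 5.686 m

5.686 m


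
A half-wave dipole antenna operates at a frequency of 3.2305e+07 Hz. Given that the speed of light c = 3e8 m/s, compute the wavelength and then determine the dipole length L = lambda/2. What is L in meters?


lambda = c / f = 3.0000e+08 / 3.2305e+07 = 9.286488 m
L = lambda / 2 = 9.286488 / 2 = 4.643 m

4.643 m


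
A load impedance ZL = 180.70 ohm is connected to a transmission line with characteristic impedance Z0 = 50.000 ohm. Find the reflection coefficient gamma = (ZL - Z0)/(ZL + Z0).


gamma = (180.70 - 50.000) / (180.70 + 50.000) = 0.5665

0.5665


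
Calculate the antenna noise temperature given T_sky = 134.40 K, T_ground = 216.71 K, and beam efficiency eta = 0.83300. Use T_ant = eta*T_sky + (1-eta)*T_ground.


T_ant = 0.83300 * 134.40 + (1 - 0.83300) * 216.71 = 148.1 K

148.1 K


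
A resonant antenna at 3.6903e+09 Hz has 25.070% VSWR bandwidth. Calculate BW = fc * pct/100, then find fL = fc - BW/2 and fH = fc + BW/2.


BW = 3.6903e+09 * 25.070/100 = 9.251582e+08 Hz
fL = 3.6903e+09 - 9.251582e+08/2 = 3.228e+09 Hz
fH = 3.6903e+09 + 9.251582e+08/2 = 4.153e+09 Hz

BW=9.252e+08 Hz, fL=3.228e+09 Hz, fH=4.153e+09 Hz


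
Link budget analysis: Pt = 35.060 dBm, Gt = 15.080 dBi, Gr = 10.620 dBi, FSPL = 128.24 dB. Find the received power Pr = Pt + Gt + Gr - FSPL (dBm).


Pr = 35.060 + 15.080 + 10.620 - 128.24 = -67.48 dBm

-67.48 dBm


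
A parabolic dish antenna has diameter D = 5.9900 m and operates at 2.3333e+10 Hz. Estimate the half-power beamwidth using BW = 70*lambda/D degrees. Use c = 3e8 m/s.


lambda = c / f = 3.0000e+08 / 2.3333e+10 = 0.01285733 m
BW = 70 * 0.01285733 / 5.9900 = 0.1503 deg

0.1503 deg


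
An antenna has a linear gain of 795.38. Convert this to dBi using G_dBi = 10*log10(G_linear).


G_dBi = 10 * log10(795.38) = 29.01 dBi

29.01 dBi


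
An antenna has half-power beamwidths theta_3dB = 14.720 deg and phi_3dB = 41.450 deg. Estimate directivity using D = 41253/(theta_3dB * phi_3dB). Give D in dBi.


D_linear = 41253 / (14.720 * 41.450) = 67.61191
D_dBi = 10 * log10(67.61191) = 18.30 dBi

18.30 dBi


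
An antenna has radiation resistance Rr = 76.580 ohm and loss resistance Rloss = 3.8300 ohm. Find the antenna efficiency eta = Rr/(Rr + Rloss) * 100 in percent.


eta = 76.580 / (76.580 + 3.8300) * 100 = 95.24%

95.24%


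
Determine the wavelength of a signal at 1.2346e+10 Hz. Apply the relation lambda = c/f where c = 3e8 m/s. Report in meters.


lambda = c / f = 3.0000e+08 / 1.2346e+10 = 0.02430 m

0.02430 m


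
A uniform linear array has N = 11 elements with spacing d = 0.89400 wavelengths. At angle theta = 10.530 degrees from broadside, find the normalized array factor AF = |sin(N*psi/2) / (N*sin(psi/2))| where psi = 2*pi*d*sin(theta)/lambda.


psi = 2*pi*0.89400*sin(10.530 deg) = 1.026539 rad
AF = |sin(11*1.026539/2) / (11*sin(1.026539/2))| = 0.1102

0.1102


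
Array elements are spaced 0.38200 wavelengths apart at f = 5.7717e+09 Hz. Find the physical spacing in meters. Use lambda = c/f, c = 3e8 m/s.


lambda = c / f = 3.0000e+08 / 5.7717e+09 = 0.05197775 m
d = 0.38200 * 0.05197775 = 0.01986 m

0.01986 m


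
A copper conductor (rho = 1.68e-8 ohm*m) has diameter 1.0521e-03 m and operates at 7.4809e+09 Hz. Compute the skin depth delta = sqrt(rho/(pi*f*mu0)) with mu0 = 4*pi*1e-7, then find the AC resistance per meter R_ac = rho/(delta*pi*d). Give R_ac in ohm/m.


delta = sqrt(1.68e-8 / (pi * 7.4809e+09 * 4*pi*1e-7)) = 7.542197e-07 m
R_ac = 1.68e-8 / (7.542197e-07 * pi * 1.0521e-03) = 6.739 ohm/m

6.739 ohm/m


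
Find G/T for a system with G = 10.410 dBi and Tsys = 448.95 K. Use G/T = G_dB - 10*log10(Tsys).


G/T = 10.410 - 10*log10(448.95) = 10.410 - 26.52198 = -16.11 dB/K

-16.11 dB/K


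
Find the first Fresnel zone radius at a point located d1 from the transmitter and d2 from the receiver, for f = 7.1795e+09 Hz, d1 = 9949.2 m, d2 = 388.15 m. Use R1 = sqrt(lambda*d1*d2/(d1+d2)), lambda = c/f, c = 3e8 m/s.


lambda = c / f = 3.0000e+08 / 7.1795e+09 = 0.04178564 m
R1 = sqrt(0.04178564 * 9949.2 * 388.15 / (9949.2 + 388.15)) = 3.951 m

3.951 m


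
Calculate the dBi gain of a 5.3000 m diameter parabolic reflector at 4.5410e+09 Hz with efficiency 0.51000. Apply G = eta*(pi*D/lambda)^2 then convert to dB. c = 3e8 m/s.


lambda = c / f = 3.0000e+08 / 4.5410e+09 = 0.06606474 m
G_linear = 0.51000 * (pi * 5.3000 / 0.06606474)^2 = 32395.31
G_dBi = 10 * log10(32395.31) = 45.10 dBi

45.10 dBi


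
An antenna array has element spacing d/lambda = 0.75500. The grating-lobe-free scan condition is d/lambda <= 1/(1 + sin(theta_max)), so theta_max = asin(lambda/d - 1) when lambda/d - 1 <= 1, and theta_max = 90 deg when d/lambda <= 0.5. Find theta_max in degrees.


lambda/d - 1 = 1/0.75500 - 1 = 0.3245033
theta_max = asin(0.3245033) = 18.94 deg

18.94 deg


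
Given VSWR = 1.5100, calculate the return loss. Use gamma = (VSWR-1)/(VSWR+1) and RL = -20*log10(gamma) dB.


gamma = (1.5100 - 1) / (1.5100 + 1) = 0.2031873
RL = -20 * log10(0.2031873) = 13.84 dB

13.84 dB


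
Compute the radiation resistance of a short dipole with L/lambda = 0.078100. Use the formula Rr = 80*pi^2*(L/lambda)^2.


Rr = 80 * pi^2 * (0.078100)^2 = 80 * 9.869604 * 6.099610e-03 = 4.816 ohm

4.816 ohm


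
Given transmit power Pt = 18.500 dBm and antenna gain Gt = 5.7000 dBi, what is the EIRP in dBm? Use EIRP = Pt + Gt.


EIRP = Pt + Gt = 18.500 + 5.7000 = 24.20 dBm

24.20 dBm


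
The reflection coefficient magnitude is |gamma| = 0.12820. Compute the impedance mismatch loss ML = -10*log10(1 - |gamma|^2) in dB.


ML = -10 * log10(1 - 0.12820^2) = -10 * log10(0.98356476) = 0.07197 dB

0.07197 dB


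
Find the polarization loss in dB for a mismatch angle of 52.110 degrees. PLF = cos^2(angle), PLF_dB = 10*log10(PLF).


PLF_linear = cos^2(52.110 deg) = 0.3771771
PLF_dB = 10 * log10(0.3771771) = -4.235 dB

-4.235 dB


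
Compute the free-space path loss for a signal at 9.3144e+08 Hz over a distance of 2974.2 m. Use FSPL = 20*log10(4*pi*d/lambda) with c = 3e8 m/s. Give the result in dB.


lambda = c / f = 3.0000e+08 / 9.3144e+08 = 0.3220819 m
FSPL = 20 * log10(4*pi*2974.2/0.3220819) = 101.3 dB

101.3 dB


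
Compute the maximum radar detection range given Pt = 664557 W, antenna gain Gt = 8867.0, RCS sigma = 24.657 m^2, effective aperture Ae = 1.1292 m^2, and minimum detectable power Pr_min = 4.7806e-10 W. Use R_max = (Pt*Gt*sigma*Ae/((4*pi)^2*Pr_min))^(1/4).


R^4 = 664557*8867.0*24.657*1.1292 / ((4*pi)^2 * 4.7806e-10) = 2.173291e+18
R_max = 2.173291e+18^0.25 = 38395 m

38395 m


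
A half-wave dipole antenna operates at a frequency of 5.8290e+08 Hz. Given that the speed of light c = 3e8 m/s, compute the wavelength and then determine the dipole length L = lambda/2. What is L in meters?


lambda = c / f = 3.0000e+08 / 5.8290e+08 = 0.5146680 m
L = lambda / 2 = 0.5146680 / 2 = 0.2573 m

0.2573 m


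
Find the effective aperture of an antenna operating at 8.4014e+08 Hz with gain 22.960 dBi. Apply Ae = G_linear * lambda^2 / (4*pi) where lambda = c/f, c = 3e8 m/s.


lambda = c / f = 3.0000e+08 / 8.4014e+08 = 0.3570833 m
G_linear = 10^(22.960/10) = 197.6970
Ae = G_linear * lambda^2 / (4*pi) = 197.6970 * 0.3570833^2 / (4*pi) = 2.006 m^2

2.006 m^2


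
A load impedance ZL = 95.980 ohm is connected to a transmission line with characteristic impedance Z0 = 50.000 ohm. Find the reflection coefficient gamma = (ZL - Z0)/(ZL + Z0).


gamma = (95.980 - 50.000) / (95.980 + 50.000) = 0.3150

0.3150


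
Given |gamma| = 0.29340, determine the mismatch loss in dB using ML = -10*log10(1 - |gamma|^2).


ML = -10 * log10(1 - 0.29340^2) = -10 * log10(0.91391644) = 0.3909 dB

0.3909 dB


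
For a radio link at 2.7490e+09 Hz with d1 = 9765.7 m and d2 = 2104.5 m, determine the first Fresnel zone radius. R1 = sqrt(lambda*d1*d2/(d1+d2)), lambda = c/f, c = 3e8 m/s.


lambda = c / f = 3.0000e+08 / 2.7490e+09 = 0.1091306 m
R1 = sqrt(0.1091306 * 9765.7 * 2104.5 / (9765.7 + 2104.5)) = 13.75 m

13.75 m


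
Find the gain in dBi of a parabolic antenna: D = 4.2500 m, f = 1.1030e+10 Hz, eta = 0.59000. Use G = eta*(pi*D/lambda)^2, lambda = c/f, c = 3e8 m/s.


lambda = c / f = 3.0000e+08 / 1.1030e+10 = 0.02719855 m
G_linear = 0.59000 * (pi * 4.2500 / 0.02719855)^2 = 142179.9
G_dBi = 10 * log10(142179.9) = 51.53 dBi

51.53 dBi


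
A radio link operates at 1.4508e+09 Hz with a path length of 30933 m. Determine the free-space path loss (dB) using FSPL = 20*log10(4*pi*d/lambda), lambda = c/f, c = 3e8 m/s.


lambda = c / f = 3.0000e+08 / 1.4508e+09 = 0.2067825 m
FSPL = 20 * log10(4*pi*30933/0.2067825) = 125.5 dB

125.5 dB


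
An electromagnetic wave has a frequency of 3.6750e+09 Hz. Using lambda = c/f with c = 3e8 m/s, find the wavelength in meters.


lambda = c / f = 3.0000e+08 / 3.6750e+09 = 0.08163 m

0.08163 m


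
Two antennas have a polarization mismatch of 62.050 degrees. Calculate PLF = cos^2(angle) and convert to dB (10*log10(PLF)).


PLF_linear = cos^2(62.050 deg) = 0.2196805
PLF_dB = 10 * log10(0.2196805) = -6.582 dB

-6.582 dB


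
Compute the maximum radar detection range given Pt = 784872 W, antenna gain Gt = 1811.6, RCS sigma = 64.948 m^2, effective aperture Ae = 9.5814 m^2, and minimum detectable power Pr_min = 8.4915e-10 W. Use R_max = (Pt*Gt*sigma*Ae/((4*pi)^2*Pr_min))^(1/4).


R^4 = 784872*1811.6*64.948*9.5814 / ((4*pi)^2 * 8.4915e-10) = 6.598599e+18
R_max = 6.598599e+18^0.25 = 50683 m

50683 m


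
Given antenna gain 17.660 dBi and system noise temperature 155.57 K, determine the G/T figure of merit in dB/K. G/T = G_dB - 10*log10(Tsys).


G/T = 17.660 - 10*log10(155.57) = 17.660 - 21.91926 = -4.259 dB/K

-4.259 dB/K


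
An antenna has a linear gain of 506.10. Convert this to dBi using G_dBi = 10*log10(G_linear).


G_dBi = 10 * log10(506.10) = 27.04 dBi

27.04 dBi


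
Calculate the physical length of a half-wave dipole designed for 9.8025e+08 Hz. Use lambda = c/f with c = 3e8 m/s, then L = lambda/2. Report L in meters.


lambda = c / f = 3.0000e+08 / 9.8025e+08 = 0.3060444 m
L = lambda / 2 = 0.3060444 / 2 = 0.1530 m

0.1530 m


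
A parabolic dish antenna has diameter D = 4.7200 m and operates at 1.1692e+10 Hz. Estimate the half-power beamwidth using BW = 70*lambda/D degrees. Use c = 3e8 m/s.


lambda = c / f = 3.0000e+08 / 1.1692e+10 = 0.02565857 m
BW = 70 * 0.02565857 / 4.7200 = 0.3805 deg

0.3805 deg


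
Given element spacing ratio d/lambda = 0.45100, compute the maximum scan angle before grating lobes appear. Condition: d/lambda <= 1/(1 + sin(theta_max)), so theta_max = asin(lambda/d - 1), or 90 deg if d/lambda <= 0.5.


lambda/d - 1 = 1/0.45100 - 1 = 1.217295 >= 1
d/lambda <= 0.5, so the array can scan to endfire without grating lobes: theta_max = 90 deg

90 deg


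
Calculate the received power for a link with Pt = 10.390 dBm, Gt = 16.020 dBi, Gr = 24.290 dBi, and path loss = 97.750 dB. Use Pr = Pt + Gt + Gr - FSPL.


Pr = 10.390 + 16.020 + 24.290 - 97.750 = -47.05 dBm

-47.05 dBm


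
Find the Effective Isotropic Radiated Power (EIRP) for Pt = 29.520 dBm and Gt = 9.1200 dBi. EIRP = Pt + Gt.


EIRP = Pt + Gt = 29.520 + 9.1200 = 38.64 dBm

38.64 dBm


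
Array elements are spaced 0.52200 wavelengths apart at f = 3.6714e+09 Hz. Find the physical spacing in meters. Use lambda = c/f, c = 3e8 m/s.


lambda = c / f = 3.0000e+08 / 3.6714e+09 = 0.08171270 m
d = 0.52200 * 0.08171270 = 0.04265 m

0.04265 m


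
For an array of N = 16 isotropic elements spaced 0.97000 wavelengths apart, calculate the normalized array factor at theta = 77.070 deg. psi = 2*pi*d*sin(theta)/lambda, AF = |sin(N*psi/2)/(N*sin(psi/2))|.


psi = 2*pi*0.97000*sin(77.070 deg) = 5.940154 rad
AF = |sin(16*5.940154/2) / (16*sin(5.940154/2))| = 0.1417

0.1417


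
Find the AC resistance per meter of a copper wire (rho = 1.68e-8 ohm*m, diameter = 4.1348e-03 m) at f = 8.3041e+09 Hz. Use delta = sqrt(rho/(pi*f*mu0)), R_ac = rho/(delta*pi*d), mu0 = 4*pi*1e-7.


delta = sqrt(1.68e-8 / (pi * 8.3041e+09 * 4*pi*1e-7)) = 7.158606e-07 m
R_ac = 1.68e-8 / (7.158606e-07 * pi * 4.1348e-03) = 1.807 ohm/m

1.807 ohm/m


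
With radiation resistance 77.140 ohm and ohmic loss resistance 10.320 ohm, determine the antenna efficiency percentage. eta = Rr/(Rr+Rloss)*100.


eta = 77.140 / (77.140 + 10.320) * 100 = 88.20%

88.20%


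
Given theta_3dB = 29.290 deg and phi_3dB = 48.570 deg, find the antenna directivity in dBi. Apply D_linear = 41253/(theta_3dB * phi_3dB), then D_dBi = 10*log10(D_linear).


D_linear = 41253 / (29.290 * 48.570) = 28.99800
D_dBi = 10 * log10(28.99800) = 14.62 dBi

14.62 dBi


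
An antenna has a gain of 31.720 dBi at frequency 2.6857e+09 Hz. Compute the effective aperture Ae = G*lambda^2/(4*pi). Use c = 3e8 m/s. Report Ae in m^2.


lambda = c / f = 3.0000e+08 / 2.6857e+09 = 0.1117027 m
G_linear = 10^(31.720/10) = 1485.936
Ae = G_linear * lambda^2 / (4*pi) = 1485.936 * 0.1117027^2 / (4*pi) = 1.475 m^2

1.475 m^2


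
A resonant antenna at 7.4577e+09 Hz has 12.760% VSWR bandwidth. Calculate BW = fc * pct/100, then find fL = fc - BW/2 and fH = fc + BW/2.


BW = 7.4577e+09 * 12.760/100 = 9.516025e+08 Hz
fL = 7.4577e+09 - 9.516025e+08/2 = 6.982e+09 Hz
fH = 7.4577e+09 + 9.516025e+08/2 = 7.934e+09 Hz

BW=9.516e+08 Hz, fL=6.982e+09 Hz, fH=7.934e+09 Hz


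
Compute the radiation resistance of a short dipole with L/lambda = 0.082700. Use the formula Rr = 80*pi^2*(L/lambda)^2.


Rr = 80 * pi^2 * (0.082700)^2 = 80 * 9.869604 * 6.839290e-03 = 5.400 ohm

5.400 ohm


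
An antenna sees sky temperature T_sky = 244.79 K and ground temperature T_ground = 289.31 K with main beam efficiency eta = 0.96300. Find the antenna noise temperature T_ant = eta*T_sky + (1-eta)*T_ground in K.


T_ant = 0.96300 * 244.79 + (1 - 0.96300) * 289.31 = 246.4 K

246.4 K


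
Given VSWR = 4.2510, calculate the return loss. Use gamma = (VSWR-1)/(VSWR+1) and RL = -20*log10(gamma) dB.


gamma = (4.2510 - 1) / (4.2510 + 1) = 0.6191202
RL = -20 * log10(0.6191202) = 4.165 dB

4.165 dB


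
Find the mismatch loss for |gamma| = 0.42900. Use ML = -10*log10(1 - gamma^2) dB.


ML = -10 * log10(1 - 0.42900^2) = -10 * log10(0.815959) = 0.8833 dB

0.8833 dB


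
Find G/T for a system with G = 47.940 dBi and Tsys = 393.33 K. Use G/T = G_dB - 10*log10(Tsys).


G/T = 47.940 - 10*log10(393.33) = 47.940 - 25.94757 = 21.99 dB/K

21.99 dB/K


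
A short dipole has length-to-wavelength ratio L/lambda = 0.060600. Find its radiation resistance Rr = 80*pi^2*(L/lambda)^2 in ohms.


Rr = 80 * pi^2 * (0.060600)^2 = 80 * 9.869604 * 3.672360e-03 = 2.900 ohm

2.900 ohm


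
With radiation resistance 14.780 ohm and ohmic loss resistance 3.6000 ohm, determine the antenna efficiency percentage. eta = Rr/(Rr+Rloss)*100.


eta = 14.780 / (14.780 + 3.6000) * 100 = 80.41%

80.41%


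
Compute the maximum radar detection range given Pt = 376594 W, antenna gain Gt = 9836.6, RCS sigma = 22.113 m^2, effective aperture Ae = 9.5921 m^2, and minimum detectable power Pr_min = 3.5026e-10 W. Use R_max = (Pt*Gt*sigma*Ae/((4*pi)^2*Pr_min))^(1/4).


R^4 = 376594*9836.6*22.113*9.5921 / ((4*pi)^2 * 3.5026e-10) = 1.420592e+19
R_max = 1.420592e+19^0.25 = 61393 m

61393 m


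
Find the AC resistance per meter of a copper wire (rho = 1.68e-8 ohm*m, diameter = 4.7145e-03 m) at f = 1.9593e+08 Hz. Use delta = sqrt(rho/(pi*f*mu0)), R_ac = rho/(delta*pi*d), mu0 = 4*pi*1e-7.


delta = sqrt(1.68e-8 / (pi * 1.9593e+08 * 4*pi*1e-7)) = 4.660412e-06 m
R_ac = 1.68e-8 / (4.660412e-06 * pi * 4.7145e-03) = 0.2434 ohm/m

0.2434 ohm/m


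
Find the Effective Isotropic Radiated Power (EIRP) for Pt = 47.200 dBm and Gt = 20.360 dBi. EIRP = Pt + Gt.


EIRP = Pt + Gt = 47.200 + 20.360 = 67.56 dBm

67.56 dBm


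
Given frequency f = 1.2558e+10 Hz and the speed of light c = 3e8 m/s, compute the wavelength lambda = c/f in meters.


lambda = c / f = 3.0000e+08 / 1.2558e+10 = 0.02389 m

0.02389 m


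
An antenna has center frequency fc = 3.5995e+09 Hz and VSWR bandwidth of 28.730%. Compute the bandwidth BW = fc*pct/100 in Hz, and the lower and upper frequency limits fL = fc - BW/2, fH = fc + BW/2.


BW = 3.5995e+09 * 28.730/100 = 1.034136e+09 Hz
fL = 3.5995e+09 - 1.034136e+09/2 = 3.082e+09 Hz
fH = 3.5995e+09 + 1.034136e+09/2 = 4.117e+09 Hz

BW=1.034e+09 Hz, fL=3.082e+09 Hz, fH=4.117e+09 Hz


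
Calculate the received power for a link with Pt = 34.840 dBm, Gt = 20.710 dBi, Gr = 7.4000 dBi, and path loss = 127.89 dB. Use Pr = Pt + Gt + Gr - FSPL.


Pr = 34.840 + 20.710 + 7.4000 - 127.89 = -64.94 dBm

-64.94 dBm


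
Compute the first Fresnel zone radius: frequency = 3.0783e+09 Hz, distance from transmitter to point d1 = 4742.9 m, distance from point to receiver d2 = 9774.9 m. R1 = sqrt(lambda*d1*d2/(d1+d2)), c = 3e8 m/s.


lambda = c / f = 3.0000e+08 / 3.0783e+09 = 0.09745639 m
R1 = sqrt(0.09745639 * 4742.9 * 9774.9 / (4742.9 + 9774.9)) = 17.64 m

17.64 m


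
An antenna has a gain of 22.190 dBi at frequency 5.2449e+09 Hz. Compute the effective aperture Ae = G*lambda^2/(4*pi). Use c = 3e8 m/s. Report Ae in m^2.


lambda = c / f = 3.0000e+08 / 5.2449e+09 = 0.05719842 m
G_linear = 10^(22.190/10) = 165.5770
Ae = G_linear * lambda^2 / (4*pi) = 165.5770 * 0.05719842^2 / (4*pi) = 0.04311 m^2

0.04311 m^2


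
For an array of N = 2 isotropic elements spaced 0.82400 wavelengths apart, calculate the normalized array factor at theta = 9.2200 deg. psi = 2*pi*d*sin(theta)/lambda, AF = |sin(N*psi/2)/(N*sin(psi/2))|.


psi = 2*pi*0.82400*sin(9.2200 deg) = 0.8295440 rad
AF = |sin(2*0.8295440/2) / (2*sin(0.8295440/2))| = 0.9152

0.9152


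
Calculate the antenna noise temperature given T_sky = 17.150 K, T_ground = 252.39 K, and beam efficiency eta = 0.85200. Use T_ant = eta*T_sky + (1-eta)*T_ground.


T_ant = 0.85200 * 17.150 + (1 - 0.85200) * 252.39 = 51.97 K

51.97 K


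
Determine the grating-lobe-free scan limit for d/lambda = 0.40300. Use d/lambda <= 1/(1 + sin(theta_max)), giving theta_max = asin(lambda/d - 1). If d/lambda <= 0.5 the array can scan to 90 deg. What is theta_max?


lambda/d - 1 = 1/0.40300 - 1 = 1.481390 >= 1
d/lambda <= 0.5, so the array can scan to endfire without grating lobes: theta_max = 90 deg

90 deg


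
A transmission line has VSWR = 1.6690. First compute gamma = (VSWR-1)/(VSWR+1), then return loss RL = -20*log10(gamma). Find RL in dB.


gamma = (1.6690 - 1) / (1.6690 + 1) = 0.2506557
RL = -20 * log10(0.2506557) = 12.02 dB

12.02 dB


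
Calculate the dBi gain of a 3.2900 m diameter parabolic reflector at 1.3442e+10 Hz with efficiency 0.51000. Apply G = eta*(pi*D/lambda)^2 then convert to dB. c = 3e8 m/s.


lambda = c / f = 3.0000e+08 / 1.3442e+10 = 0.02231811 m
G_linear = 0.51000 * (pi * 3.2900 / 0.02231811)^2 = 109382.3
G_dBi = 10 * log10(109382.3) = 50.39 dBi

50.39 dBi


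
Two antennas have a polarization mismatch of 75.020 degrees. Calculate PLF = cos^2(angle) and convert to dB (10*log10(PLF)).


PLF_linear = cos^2(75.020 deg) = 0.06681287
PLF_dB = 10 * log10(0.06681287) = -11.75 dB

-11.75 dB


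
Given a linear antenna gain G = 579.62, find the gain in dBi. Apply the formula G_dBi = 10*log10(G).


G_dBi = 10 * log10(579.62) = 27.63 dBi

27.63 dBi


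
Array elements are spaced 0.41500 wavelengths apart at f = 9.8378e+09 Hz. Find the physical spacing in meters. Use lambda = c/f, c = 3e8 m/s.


lambda = c / f = 3.0000e+08 / 9.8378e+09 = 0.03049462 m
d = 0.41500 * 0.03049462 = 0.01266 m

0.01266 m


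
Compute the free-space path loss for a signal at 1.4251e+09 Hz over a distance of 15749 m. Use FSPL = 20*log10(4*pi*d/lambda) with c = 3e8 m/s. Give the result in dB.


lambda = c / f = 3.0000e+08 / 1.4251e+09 = 0.2105115 m
FSPL = 20 * log10(4*pi*15749/0.2105115) = 119.5 dB

119.5 dB


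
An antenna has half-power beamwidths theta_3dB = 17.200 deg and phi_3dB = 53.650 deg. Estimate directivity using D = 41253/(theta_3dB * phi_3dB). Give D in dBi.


D_linear = 41253 / (17.200 * 53.650) = 44.70513
D_dBi = 10 * log10(44.70513) = 16.50 dBi

16.50 dBi


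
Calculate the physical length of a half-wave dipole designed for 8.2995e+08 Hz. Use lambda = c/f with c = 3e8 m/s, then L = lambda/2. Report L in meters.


lambda = c / f = 3.0000e+08 / 8.2995e+08 = 0.3614676 m
L = lambda / 2 = 0.3614676 / 2 = 0.1807 m

0.1807 m


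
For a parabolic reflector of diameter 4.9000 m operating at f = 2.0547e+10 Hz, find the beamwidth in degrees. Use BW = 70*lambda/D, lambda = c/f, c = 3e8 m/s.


lambda = c / f = 3.0000e+08 / 2.0547e+10 = 0.01460067 m
BW = 70 * 0.01460067 / 4.9000 = 0.2086 deg

0.2086 deg


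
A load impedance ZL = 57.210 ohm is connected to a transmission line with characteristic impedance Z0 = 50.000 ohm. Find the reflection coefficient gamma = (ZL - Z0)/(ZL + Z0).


gamma = (57.210 - 50.000) / (57.210 + 50.000) = 0.06725

0.06725


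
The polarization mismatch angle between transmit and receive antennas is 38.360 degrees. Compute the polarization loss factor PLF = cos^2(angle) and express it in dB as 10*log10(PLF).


PLF_linear = cos^2(38.360 deg) = 0.6148550
PLF_dB = 10 * log10(0.6148550) = -2.112 dB

-2.112 dB


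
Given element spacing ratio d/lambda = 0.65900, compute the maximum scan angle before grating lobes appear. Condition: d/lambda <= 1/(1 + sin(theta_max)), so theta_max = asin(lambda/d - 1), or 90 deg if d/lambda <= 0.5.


lambda/d - 1 = 1/0.65900 - 1 = 0.5174507
theta_max = asin(0.5174507) = 31.16 deg

31.16 deg


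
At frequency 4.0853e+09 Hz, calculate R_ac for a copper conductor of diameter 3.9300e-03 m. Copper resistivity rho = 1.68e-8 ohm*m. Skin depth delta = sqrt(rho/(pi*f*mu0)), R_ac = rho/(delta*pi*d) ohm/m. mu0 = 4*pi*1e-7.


delta = sqrt(1.68e-8 / (pi * 4.0853e+09 * 4*pi*1e-7)) = 1.020617e-06 m
R_ac = 1.68e-8 / (1.020617e-06 * pi * 3.9300e-03) = 1.333 ohm/m

1.333 ohm/m


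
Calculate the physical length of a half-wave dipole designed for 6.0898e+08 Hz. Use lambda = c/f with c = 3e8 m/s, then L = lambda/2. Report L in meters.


lambda = c / f = 3.0000e+08 / 6.0898e+08 = 0.4926270 m
L = lambda / 2 = 0.4926270 / 2 = 0.2463 m

0.2463 m


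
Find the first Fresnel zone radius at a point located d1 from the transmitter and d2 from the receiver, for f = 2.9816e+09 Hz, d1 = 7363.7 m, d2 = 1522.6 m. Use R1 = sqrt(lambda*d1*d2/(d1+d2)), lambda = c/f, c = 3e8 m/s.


lambda = c / f = 3.0000e+08 / 2.9816e+09 = 0.1006171 m
R1 = sqrt(0.1006171 * 7363.7 * 1522.6 / (7363.7 + 1522.6)) = 11.27 m

11.27 m


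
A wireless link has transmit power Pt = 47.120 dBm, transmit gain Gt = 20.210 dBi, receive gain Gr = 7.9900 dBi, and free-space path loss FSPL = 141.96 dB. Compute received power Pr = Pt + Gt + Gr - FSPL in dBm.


Pr = 47.120 + 20.210 + 7.9900 - 141.96 = -66.64 dBm

-66.64 dBm


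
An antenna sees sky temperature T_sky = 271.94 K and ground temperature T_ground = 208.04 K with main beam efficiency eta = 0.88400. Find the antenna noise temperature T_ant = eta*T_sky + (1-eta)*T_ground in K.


T_ant = 0.88400 * 271.94 + (1 - 0.88400) * 208.04 = 264.5 K

264.5 K


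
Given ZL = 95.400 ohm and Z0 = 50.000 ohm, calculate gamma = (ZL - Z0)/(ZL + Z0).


gamma = (95.400 - 50.000) / (95.400 + 50.000) = 0.3122

0.3122


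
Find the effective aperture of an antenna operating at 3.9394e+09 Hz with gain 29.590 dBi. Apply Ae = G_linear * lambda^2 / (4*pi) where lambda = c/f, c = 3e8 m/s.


lambda = c / f = 3.0000e+08 / 3.9394e+09 = 0.07615373 m
G_linear = 10^(29.590/10) = 909.9133
Ae = G_linear * lambda^2 / (4*pi) = 909.9133 * 0.07615373^2 / (4*pi) = 0.4199 m^2

0.4199 m^2


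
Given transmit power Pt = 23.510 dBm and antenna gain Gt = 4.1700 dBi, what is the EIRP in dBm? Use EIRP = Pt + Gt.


EIRP = Pt + Gt = 23.510 + 4.1700 = 27.68 dBm

27.68 dBm


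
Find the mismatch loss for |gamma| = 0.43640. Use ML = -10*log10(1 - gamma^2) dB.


ML = -10 * log10(1 - 0.43640^2) = -10 * log10(0.80955504) = 0.9175 dB

0.9175 dB


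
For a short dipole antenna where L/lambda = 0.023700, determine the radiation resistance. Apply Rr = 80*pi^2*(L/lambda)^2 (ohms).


Rr = 80 * pi^2 * (0.023700)^2 = 80 * 9.869604 * 5.616900e-04 = 0.4435 ohm

0.4435 ohm


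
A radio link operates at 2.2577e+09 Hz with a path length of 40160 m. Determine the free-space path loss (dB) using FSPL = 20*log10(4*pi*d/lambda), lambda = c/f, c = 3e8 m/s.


lambda = c / f = 3.0000e+08 / 2.2577e+09 = 0.1328786 m
FSPL = 20 * log10(4*pi*40160/0.1328786) = 131.6 dB

131.6 dB


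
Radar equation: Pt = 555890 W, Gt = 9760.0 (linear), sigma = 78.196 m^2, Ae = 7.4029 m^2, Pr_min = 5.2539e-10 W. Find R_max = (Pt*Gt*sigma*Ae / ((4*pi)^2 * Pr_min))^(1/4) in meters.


R^4 = 555890*9760.0*78.196*7.4029 / ((4*pi)^2 * 5.2539e-10) = 3.785503e+19
R_max = 3.785503e+19^0.25 = 78439 m

78439 m


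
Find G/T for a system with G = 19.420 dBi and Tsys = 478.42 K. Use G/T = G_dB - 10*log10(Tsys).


G/T = 19.420 - 10*log10(478.42) = 19.420 - 26.79809 = -7.378 dB/K

-7.378 dB/K


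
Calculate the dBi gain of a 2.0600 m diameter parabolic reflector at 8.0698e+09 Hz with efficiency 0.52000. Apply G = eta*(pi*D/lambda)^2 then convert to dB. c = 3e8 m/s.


lambda = c / f = 3.0000e+08 / 8.0698e+09 = 0.03717564 m
G_linear = 0.52000 * (pi * 2.0600 / 0.03717564)^2 = 15758.71
G_dBi = 10 * log10(15758.71) = 41.98 dBi

41.98 dBi


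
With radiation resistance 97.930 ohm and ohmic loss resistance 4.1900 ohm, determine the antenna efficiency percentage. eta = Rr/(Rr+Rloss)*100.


eta = 97.930 / (97.930 + 4.1900) * 100 = 95.90%

95.90%


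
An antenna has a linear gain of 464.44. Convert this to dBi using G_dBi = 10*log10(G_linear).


G_dBi = 10 * log10(464.44) = 26.67 dBi

26.67 dBi


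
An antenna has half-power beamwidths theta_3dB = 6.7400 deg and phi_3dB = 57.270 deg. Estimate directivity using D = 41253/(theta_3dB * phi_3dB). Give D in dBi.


D_linear = 41253 / (6.7400 * 57.270) = 106.8731
D_dBi = 10 * log10(106.8731) = 20.29 dBi

20.29 dBi


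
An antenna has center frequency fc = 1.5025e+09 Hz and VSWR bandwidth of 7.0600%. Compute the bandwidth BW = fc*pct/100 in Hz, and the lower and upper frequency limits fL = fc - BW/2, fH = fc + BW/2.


BW = 1.5025e+09 * 7.0600/100 = 1.060765e+08 Hz
fL = 1.5025e+09 - 1.060765e+08/2 = 1.449e+09 Hz
fH = 1.5025e+09 + 1.060765e+08/2 = 1.556e+09 Hz

BW=1.061e+08 Hz, fL=1.449e+09 Hz, fH=1.556e+09 Hz


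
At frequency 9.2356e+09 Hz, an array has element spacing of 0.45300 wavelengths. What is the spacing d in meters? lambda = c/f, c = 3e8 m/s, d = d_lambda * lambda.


lambda = c / f = 3.0000e+08 / 9.2356e+09 = 0.03248300 m
d = 0.45300 * 0.03248300 = 0.01471 m

0.01471 m


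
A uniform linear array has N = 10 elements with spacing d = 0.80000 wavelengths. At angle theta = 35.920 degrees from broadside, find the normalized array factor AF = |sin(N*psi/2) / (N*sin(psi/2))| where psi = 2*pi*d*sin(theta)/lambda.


psi = 2*pi*0.80000*sin(35.920 deg) = 2.948850 rad
AF = |sin(10*2.948850/2) / (10*sin(2.948850/2))| = 0.08251

0.08251


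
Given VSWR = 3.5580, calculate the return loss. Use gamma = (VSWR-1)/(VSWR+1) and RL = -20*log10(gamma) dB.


gamma = (3.5580 - 1) / (3.5580 + 1) = 0.5612111
RL = -20 * log10(0.5612111) = 5.017 dB

5.017 dB


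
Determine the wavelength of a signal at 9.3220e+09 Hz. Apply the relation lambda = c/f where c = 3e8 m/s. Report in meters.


lambda = c / f = 3.0000e+08 / 9.3220e+09 = 0.03218 m

0.03218 m


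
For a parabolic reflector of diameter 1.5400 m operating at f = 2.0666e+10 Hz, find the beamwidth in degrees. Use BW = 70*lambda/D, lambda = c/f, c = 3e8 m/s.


lambda = c / f = 3.0000e+08 / 2.0666e+10 = 0.01451660 m
BW = 70 * 0.01451660 / 1.5400 = 0.6598 deg

0.6598 deg


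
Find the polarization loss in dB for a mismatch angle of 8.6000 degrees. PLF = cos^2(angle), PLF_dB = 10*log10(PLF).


PLF_linear = cos^2(8.6000 deg) = 0.9776392
PLF_dB = 10 * log10(0.9776392) = -0.09821 dB

-0.09821 dB


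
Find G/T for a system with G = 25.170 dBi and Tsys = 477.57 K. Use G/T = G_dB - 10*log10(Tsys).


G/T = 25.170 - 10*log10(477.57) = 25.170 - 26.79037 = -1.620 dB/K

-1.620 dB/K


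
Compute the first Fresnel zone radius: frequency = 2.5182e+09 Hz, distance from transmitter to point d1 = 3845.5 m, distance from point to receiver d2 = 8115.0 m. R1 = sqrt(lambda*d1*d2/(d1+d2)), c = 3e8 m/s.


lambda = c / f = 3.0000e+08 / 2.5182e+09 = 0.1191327 m
R1 = sqrt(0.1191327 * 3845.5 * 8115.0 / (3845.5 + 8115.0)) = 17.63 m

17.63 m


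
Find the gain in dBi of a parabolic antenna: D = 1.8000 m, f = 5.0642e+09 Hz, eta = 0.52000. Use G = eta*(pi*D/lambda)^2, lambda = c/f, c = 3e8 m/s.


lambda = c / f = 3.0000e+08 / 5.0642e+09 = 0.05923937 m
G_linear = 0.52000 * (pi * 1.8000 / 0.05923937)^2 = 4738.351
G_dBi = 10 * log10(4738.351) = 36.76 dBi

36.76 dBi


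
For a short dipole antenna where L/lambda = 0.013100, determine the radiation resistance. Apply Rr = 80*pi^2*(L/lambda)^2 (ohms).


Rr = 80 * pi^2 * (0.013100)^2 = 80 * 9.869604 * 1.716100e-04 = 0.1355 ohm

0.1355 ohm


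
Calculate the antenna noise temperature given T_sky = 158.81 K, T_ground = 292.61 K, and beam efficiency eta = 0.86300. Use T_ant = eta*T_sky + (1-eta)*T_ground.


T_ant = 0.86300 * 158.81 + (1 - 0.86300) * 292.61 = 177.1 K

177.1 K
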